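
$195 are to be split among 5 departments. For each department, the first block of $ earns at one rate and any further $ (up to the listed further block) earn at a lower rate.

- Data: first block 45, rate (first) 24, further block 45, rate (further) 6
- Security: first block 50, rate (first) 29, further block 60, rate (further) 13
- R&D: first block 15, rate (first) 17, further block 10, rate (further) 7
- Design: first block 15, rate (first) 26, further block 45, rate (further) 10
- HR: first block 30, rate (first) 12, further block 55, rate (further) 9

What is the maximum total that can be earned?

4075

Rank every tier by rate: Security/tier1 29 > Design/tier1 26 > Data/tier1 24 > R&D/tier1 17 > Security/tier2 13 > HR/tier1 12 > Design/tier2 10 > HR/tier2 9 > R&D/tier2 7 > Data/tier2 6.
Security/tier1 (29): +50 → 145 left.
Fill Design tier1 block (15 at 26) → 130 left.
Data/tier1 (24): +45 → 85 left.
R&D/tier1 (17): +15 → 70 left.
Fill Security tier2 block (60 at 13) → 10 left.
10 remain; put them into HR tier1 at 12.
Total = 29×50 + 26×15 + 24×45 + 17×15 + 13×60 + 12×10 = 4075.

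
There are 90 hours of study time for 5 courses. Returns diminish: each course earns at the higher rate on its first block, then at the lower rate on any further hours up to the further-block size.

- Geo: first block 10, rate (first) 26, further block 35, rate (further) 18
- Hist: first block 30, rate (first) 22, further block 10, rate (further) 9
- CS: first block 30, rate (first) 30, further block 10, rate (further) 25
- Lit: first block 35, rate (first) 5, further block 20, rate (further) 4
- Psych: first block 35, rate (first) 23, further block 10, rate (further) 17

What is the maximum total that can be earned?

2325

Order all 10 blocks by rate: CS/first 30 > Geo/first 26 > CS/second 25 > Psych/first 23 > Hist/first 22 > Geo/second 18 > Psych/second 17 > Hist/second 9 > Lit/first 5 > Lit/second 4.
CS/first (30): +30 ; 60 left.
Geo first at 26: fill all 10 ; 50 left.
CS/second (25): +10 ; 40 left.
Psych first at 23: fill all 35 ; 5 left.
5 remain; put them into Hist first at 22.
Total = 30×30 + 26×10 + 25×10 + 23×35 + 22×5 = 2325.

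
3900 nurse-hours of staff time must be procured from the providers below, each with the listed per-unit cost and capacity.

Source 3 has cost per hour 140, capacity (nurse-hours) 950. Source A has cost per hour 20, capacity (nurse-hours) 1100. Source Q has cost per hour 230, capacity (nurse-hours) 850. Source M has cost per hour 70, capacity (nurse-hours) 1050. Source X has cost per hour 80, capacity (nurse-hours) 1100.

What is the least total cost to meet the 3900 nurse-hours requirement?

274500

Fill from the cheapest provider first.
Take 1100 from Source A at 20 — need 2800 more.
Source M (70): use full 1050 — 1750 nurse-hours to go.
Take 1100 from Source X at 80 — need 650 more.
Source 3 (140): take the remaining 650 — done.
Source Q: unused.
Cost = 1100×20 + 1050×70 + 1100×80 + 650×140 = 274500.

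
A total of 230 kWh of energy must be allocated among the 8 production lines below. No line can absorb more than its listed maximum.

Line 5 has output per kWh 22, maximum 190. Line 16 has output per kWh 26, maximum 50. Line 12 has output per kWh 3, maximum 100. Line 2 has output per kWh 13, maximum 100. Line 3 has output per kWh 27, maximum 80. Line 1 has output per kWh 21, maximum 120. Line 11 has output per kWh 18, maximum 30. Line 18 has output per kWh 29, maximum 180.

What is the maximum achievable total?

Order the production lines by output per kWh: Line 18 29 > Line 3 27 > Line 16 26 > Line 5 22 > Line 1 21 > Line 11 18 > Line 2 13 > Line 12 3.
Line 18 takes 180 to reach its cap of 180 — 50 left.
Line 3 has room for 80 but only 50 remain, so it gets 50.
Total = 27×50 + 29×180 = 6570.

6570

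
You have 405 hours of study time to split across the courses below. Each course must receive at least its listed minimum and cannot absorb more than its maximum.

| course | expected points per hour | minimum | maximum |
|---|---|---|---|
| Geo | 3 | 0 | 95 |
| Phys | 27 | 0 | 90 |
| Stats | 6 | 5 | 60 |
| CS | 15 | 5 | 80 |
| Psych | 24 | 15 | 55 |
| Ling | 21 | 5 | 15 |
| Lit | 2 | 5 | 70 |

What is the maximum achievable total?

5930

Meeting every minimum uses 0+0+5+5+15+5+5 = 35 hours, leaving 370.
Highest expected points per hour first: Phys 27 > Psych 24 > Ling 21 > CS 15 > Stats 6 > Geo 3 > Lit 2.
Give Phys 90 more to hit its cap of 90 — 280 left.
Give Psych 40 more to hit its cap of 55 — 240 left.
Ling: +10 to 15 (cap) — 230 left.
Give CS 75 more to hit its cap of 80 — 155 left.
Give Stats 55 more to hit its cap of 60 — 100 left.
Give Geo 95 more to hit its cap of 95 — 5 left.
Lit has room for 65 more but only 5 remain, so it gets 10.
Total = 3×95 + 27×90 + 6×60 + 15×80 + 24×55 + 21×15 + 2×10 = 5930.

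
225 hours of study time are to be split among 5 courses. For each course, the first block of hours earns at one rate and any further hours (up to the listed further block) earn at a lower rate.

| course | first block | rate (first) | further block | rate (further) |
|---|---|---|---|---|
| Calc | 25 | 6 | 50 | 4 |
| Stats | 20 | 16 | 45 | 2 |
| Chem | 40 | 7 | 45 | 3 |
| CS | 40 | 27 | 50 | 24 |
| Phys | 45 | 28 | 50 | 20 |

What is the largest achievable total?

Order all 10 blocks by rate: Phys/T1 28 > CS/T1 27 > CS/T2 24 > Phys/T2 20 > Stats/T1 16 > Chem/T1 7 > Calc/T1 6 > Calc/T2 4 > Chem/T2 3 > Stats/T2 2.
Phys/T1 (28): +45 ; 180 left.
CS/T1 (27): +40 ; 140 left.
CS/T2 (24): +50 ; 90 left.
Phys/T2 (20): +50 ; 40 left.
Fill Stats T1 block (20 at 16) ; 20 left.
20 remain; put them into Chem T1 at 7.
Total = 28×45 + 27×40 + 24×50 + 20×50 + 16×20 + 7×20 = 5000.

5000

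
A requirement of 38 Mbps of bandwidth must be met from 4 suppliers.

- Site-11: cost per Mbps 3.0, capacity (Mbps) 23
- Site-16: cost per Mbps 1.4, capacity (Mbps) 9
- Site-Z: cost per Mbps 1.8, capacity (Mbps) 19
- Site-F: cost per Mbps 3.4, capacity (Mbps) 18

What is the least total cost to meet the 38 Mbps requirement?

76.8

Cheapest first:
Site-16 (1.4): use full 9 — 29 Mbps to go.
Take 19 from Site-Z at 1.8 — need 10 more.
Take 10 from Site-11 at 3.0 to finish.
Site-F: unused.
Cost = 9×1.4 + 19×1.8 + 10×3.0 = 76.8.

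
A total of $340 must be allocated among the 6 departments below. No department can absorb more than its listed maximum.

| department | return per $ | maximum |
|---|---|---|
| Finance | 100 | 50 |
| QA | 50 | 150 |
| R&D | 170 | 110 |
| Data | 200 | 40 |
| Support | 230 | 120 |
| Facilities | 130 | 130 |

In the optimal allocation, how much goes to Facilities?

Highest return per $ first: Support 230 > Data 200 > R&D 170 > Facilities 130 > Finance 100 > QA 50.
Support: +120 to 120 (cap) → 220 left.
Give Data 40 to hit its cap of 40 → 180 left.
Give R&D 110 to hit its cap of 110 → 70 left.
Facilities: +70 (room for 130) → 70. Pool exhausted.

70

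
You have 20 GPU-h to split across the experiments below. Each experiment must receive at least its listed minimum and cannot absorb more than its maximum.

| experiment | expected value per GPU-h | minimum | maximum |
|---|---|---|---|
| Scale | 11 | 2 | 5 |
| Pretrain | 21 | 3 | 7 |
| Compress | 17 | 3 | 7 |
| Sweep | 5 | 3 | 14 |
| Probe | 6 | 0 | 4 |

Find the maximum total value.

314

Meeting every minimum uses 2+3+3+3+0 = 11 GPU-h, leaving 9.
Highest expected value per GPU-h first: Pretrain 21 > Compress 17 > Scale 11 > Probe 6 > Sweep 5.
Pretrain: +4 to 7 (cap) → 5 left.
Compress: +4 to 7 (cap) → 1 left.
Scale: +1 (room for 3) → 3. Pool exhausted.
Total = 11×3 + 21×7 + 17×7 + 5×3 = 314.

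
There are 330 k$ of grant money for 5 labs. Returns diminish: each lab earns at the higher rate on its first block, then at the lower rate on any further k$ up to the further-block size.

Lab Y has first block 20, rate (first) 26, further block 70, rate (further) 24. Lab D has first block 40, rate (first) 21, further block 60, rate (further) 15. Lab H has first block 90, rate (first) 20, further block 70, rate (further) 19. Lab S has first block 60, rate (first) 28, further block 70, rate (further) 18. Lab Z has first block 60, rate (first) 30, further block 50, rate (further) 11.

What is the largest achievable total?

8120

Treat each block as its own option and order by rate: Lab Z/tier1 30 > Lab S/tier1 28 > Lab Y/tier1 26 > Lab Y/tier2 24 > Lab D/tier1 21 > Lab H/tier1 20 > Lab H/tier2 19 > Lab S/tier2 18 > Lab D/tier2 15 > Lab Z/tier2 11.
Lab Z tier1 at 30: fill all 60 ; 270 left.
Fill Lab S tier1 block (60 at 28) ; 210 left.
Fill Lab Y tier1 block (20 at 26) ; 190 left.
Fill Lab Y tier2 block (70 at 24) ; 120 left.
Lab D tier1 at 21: fill all 40 ; 80 left.
Lab H tier1 at 20: only 80 left, fill 80.
Total = 30×60 + 28×60 + 26×20 + 24×70 + 21×40 + 20×80 = 8120.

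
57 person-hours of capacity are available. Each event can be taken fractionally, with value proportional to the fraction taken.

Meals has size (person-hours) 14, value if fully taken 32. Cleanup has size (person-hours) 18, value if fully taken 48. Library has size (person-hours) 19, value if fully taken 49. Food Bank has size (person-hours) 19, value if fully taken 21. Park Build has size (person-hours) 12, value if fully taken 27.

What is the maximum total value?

Best value per unit of size first: Cleanup 48/18≈2.67, Library 49/19≈2.58, Meals 32/14≈2.29, Park Build 27/12≈2.25, Food Bank 21/19≈1.11.
Cleanup: take in full, 18 person-hours for value 48 — 39 left.
Take all of Library (19 person-hours, value 49) — 20 person-hours left.
All 14 person-hours of Meals fit (value 32) — 6 remain.
6 person-hours left: a 6/12 share of Park Build gives 27×6/12 = 13.5.
Total value = 142.5.

142.5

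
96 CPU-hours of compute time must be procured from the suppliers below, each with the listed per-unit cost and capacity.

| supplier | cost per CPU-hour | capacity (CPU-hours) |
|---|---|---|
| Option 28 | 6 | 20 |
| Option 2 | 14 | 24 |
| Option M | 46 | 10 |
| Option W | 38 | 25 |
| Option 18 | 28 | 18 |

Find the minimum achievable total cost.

Cheapest first:
Take 20 from Option 28 at 6 → need 76 more.
Option 2 (14): use full 24 → 52 CPU-hours to go.
Option 18 (28): use full 18 → 34 CPU-hours to go.
Option W at 38: take all 25 CPU-hours → 9 still needed.
Option M at 46: take 9 of its 10 → requirement met.
Cost = 20×6 + 24×14 + 18×28 + 25×38 + 9×46 = 2324.

2324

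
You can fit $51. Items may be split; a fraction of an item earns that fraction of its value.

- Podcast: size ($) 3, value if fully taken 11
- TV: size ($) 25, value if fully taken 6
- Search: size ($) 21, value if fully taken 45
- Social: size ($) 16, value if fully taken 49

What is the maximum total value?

107.64

Sort by value density: Podcast 11/3≈3.67, Social 49/16≈3.06, Search 45/21≈2.14, TV 6/25≈0.24.
Podcast: take in full, 3 $ for value 11 — 48 left.
All 16 $ of Social fit (value 49) — 32 remain.
All 21 $ of Search fit (value 45) — 11 remain.
Only 11 $ remain; take 11/25 of TV for value 6×11/25 = 2.64.
Total value = 107.64.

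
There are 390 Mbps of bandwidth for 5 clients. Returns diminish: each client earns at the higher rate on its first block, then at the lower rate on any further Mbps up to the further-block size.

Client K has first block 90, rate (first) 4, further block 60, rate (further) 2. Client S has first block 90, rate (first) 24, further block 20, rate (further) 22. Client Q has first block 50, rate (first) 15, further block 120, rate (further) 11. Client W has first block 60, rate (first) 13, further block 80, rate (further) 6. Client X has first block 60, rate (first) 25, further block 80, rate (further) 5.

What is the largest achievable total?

Treat each block as its own option and order by rate: Client X/first 25 > Client S/first 24 > Client S/second 22 > Client Q/first 15 > Client W/first 13 > Client Q/second 11 > Client W/second 6 > Client X/second 5 > Client K/first 4 > Client K/second 2.
Client X/first (25): +60 — 330 left.
Fill Client S first block (90 at 24) — 240 left.
Client S/second (22): +20 — 220 left.
Client Q/first (15): +50 — 170 left.
Client W first at 13: fill all 60 — 110 left.
Client Q second at 11: only 110 left, fill 110.
Total = 25×60 + 24×90 + 22×20 + 15×50 + 13×60 + 11×110 = 6840.

6840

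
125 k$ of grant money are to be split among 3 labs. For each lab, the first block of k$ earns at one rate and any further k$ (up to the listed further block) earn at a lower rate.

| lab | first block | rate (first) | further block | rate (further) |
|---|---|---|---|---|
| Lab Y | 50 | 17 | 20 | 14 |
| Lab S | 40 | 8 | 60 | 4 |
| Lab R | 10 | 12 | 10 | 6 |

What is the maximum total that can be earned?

Treat each block as its own option and order by rate: Lab Y/first 17 > Lab Y/second 14 > Lab R/first 12 > Lab S/first 8 > Lab R/second 6 > Lab S/second 4.
Fill Lab Y first block (50 at 17) → 75 left.
Lab Y/second (14): +20 → 55 left.
Fill Lab R first block (10 at 12) → 45 left.
Lab S first at 8: fill all 40 → 5 left.
Lab R second at 6: only 5 left, fill 5.
Total = 17×50 + 14×20 + 12×10 + 8×40 + 6×5 = 1600.

1600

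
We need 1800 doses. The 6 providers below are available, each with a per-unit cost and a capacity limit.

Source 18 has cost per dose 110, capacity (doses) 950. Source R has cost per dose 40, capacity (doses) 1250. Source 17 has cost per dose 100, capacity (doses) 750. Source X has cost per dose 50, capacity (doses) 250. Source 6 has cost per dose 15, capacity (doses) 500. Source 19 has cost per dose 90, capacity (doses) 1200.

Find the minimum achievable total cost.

60000

Fill from the cheapest provider first.
Source 6 at 15: take all 500 doses — 1300 still needed.
Source R at 40: take all 1250 doses — 50 still needed.
Source X at 50: take 50 of its 250 — requirement met.
Source 19, Source 17, Source 18: unused.
Cost = 500×15 + 1250×40 + 50×50 = 60000.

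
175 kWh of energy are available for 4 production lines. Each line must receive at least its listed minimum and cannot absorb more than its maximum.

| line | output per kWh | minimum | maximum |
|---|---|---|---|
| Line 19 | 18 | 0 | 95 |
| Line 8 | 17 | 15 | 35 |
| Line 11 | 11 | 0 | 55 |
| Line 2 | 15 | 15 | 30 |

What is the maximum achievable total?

Meeting every minimum uses 0+15+0+15 = 30 kWh, leaving 145.
Order the production lines by output per kWh: Line 19 18 > Line 8 17 > Line 2 15 > Line 11 11.
Line 19 takes 95 more to reach its cap of 95 → 50 left.
Give Line 8 20 more to hit its cap of 35 → 30 left.
Give Line 2 15 more to hit its cap of 30 → 15 left.
Line 11: +15 (room for 55) → 15. Pool exhausted.
Total = 18×95 + 17×35 + 11×15 + 15×30 = 2920.

2920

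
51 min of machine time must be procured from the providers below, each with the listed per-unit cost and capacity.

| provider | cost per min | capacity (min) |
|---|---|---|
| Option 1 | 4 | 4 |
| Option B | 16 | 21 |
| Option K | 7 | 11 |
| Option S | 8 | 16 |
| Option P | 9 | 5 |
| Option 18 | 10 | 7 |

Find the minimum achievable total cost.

Fill from the cheapest provider first.
Option 1 (4): use full 4 ; 47 min to go.
Take 11 from Option K at 7 ; need 36 more.
Option S at 8: take all 16 min ; 20 still needed.
Option P at 9: take all 5 min ; 15 still needed.
Take 7 from Option 18 at 10 ; need 8 more.
Option B at 16: take 8 of its 21 ; requirement met.
Cost = 4×4 + 11×7 + 16×8 + 5×9 + 7×10 + 8×16 = 464.

464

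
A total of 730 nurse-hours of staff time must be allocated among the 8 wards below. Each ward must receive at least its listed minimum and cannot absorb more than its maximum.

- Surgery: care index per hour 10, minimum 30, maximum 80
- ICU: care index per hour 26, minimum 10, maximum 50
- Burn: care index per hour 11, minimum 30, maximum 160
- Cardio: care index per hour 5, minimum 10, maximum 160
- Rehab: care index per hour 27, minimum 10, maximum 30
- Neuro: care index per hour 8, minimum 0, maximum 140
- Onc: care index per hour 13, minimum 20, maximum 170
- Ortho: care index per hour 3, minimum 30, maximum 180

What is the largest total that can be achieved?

Meeting every minimum uses 30+10+30+10+10+0+20+30 = 140 nurse-hours, leaving 590.
Rank by care index per hour: Rehab 27 > ICU 26 > Onc 13 > Burn 11 > Surgery 10 > Neuro 8 > Cardio 5 > Ortho 3.
Give Rehab 20 more to hit its cap of 30 ; 570 left.
Give ICU 40 more to hit its cap of 50 ; 530 left.
Give Onc 150 more to hit its cap of 170 ; 380 left.
Burn: +130 to 160 (cap) ; 250 left.
Give Surgery 50 more to hit its cap of 80 ; 200 left.
Neuro: +140 to 140 (cap) ; 60 left.
Cardio: +60 (room for 150) → 70. Pool exhausted.
Total = 10×80 + 26×50 + 11×160 + 5×70 + 27×30 + 8×140 + 13×170 + 3×30 = 8440.

8440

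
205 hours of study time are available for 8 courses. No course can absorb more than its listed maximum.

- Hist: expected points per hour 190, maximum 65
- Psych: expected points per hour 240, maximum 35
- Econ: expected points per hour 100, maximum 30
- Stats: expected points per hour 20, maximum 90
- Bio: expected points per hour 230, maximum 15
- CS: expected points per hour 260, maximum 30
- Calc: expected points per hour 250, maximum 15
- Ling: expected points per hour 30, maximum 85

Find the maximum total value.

39200

Rank by expected points per hour: CS 260 > Calc 250 > Psych 240 > Bio 230 > Hist 190 > Econ 100 > Ling 30 > Stats 20.
CS takes 30 to reach its cap of 30 ; 175 left.
Calc takes 15 to reach its cap of 15 ; 160 left.
Give Psych 35 to hit its cap of 35 ; 125 left.
Give Bio 15 to hit its cap of 15 ; 110 left.
Hist: +65 to 65 (cap) ; 45 left.
Give Econ 30 to hit its cap of 30 ; 15 left.
Ling: +15 (room for 85) → 15. Pool exhausted.
Total = 190×65 + 240×35 + 100×30 + 230×15 + 260×30 + 250×15 + 30×15 = 39200.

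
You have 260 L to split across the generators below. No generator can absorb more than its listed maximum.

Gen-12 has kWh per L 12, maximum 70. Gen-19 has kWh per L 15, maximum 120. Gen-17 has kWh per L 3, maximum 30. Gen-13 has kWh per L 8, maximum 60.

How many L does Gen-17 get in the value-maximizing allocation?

Order the generators by kWh per L: Gen-19 15 > Gen-12 12 > Gen-13 8 > Gen-17 3.
Gen-19: +120 to 120 (cap) — 140 left.
Give Gen-12 70 to hit its cap of 70 — 70 left.
Give Gen-13 60 to hit its cap of 60 — 10 left.
Gen-17 has room for 30 but only 10 remain, so it gets 10.

10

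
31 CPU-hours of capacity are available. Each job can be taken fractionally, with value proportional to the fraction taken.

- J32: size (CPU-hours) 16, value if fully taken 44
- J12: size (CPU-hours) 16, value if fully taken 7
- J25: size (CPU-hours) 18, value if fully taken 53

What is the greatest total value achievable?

Sort by value density: J25 53/18≈2.94, J32 44/16≈2.75, J12 7/16≈0.438.
J25: take in full, 18 CPU-hours for value 53 ; 13 left.
Only 13 CPU-hours remain; take 13/16 of J32 for value 44×13/16 = 35.75.
Total value = 88.75.

88.75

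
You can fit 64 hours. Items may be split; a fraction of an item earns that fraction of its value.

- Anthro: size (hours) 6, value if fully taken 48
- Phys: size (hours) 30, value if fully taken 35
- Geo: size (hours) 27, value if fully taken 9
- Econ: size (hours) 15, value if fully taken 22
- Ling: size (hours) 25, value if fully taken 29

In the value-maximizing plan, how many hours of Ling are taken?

Rank by value-to-size ratio: Anthro 48/6≈8, Econ 22/15≈1.47, Phys 35/30≈1.17, Ling 29/25≈1.16, Geo 9/27≈0.333.
All 6 hours of Anthro fit (value 48) → 58 remain.
Take all of Econ (15 hours, value 22) → 43 hours left.
Phys: take in full, 30 hours for value 35 → 13 left.
13 hours left: a 13/25 share of Ling gives 29×13/25 = 15.08.

13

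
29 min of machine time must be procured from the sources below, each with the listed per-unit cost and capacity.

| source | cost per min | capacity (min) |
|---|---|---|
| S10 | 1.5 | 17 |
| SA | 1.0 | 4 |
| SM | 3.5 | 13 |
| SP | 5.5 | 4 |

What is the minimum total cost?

57.5

Cheapest first:
SA at 1.0: take all 4 min → 25 still needed.
S10 (1.5): use full 17 → 8 min to go.
SM at 3.5: take 8 of its 13 → requirement met.
SP: unused.
Cost = 4×1.0 + 17×1.5 + 8×3.5 = 57.5.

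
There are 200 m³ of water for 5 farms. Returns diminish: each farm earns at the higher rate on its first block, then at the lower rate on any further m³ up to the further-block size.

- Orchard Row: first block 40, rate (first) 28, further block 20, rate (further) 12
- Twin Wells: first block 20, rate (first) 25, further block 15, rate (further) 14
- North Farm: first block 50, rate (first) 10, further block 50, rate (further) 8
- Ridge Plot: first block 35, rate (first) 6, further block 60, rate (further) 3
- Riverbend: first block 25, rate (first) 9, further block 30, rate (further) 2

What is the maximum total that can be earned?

3035

Treat each block as its own option and order by rate: Orchard Row/tier1 28 > Twin Wells/tier1 25 > Twin Wells/tier2 14 > Orchard Row/tier2 12 > North Farm/tier1 10 > Riverbend/tier1 9 > North Farm/tier2 8 > Ridge Plot/tier1 6 > Ridge Plot/tier2 3 > Riverbend/tier2 2.
Orchard Row tier1 at 28: fill all 40 → 160 left.
Fill Twin Wells tier1 block (20 at 25) → 140 left.
Fill Twin Wells tier2 block (15 at 14) → 125 left.
Orchard Row tier2 at 12: fill all 20 → 105 left.
Fill North Farm tier1 block (50 at 10) → 55 left.
Riverbend/tier1 (9): +25 → 30 left.
North Farm/tier2: +30 of 50 at 8; pool empty.
Total = 28×40 + 25×20 + 14×15 + 12×20 + 10×50 + 9×25 + 8×30 = 3035.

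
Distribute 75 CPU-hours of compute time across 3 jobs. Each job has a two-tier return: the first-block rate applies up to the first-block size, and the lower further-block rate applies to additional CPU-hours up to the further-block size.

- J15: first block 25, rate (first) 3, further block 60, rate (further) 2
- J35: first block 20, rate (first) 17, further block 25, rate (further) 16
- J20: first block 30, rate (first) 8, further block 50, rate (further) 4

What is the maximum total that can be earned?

Treat each block as its own option and order by rate: J35/tier1 17 > J35/tier2 16 > J20/tier1 8 > J20/tier2 4 > J15/tier1 3 > J15/tier2 2.
J35/tier1 (17): +20 ; 55 left.
Fill J35 tier2 block (25 at 16) ; 30 left.
J20/tier1 (8): +30 ; 0 left.
Total = 17×20 + 16×25 + 8×30 = 980.

980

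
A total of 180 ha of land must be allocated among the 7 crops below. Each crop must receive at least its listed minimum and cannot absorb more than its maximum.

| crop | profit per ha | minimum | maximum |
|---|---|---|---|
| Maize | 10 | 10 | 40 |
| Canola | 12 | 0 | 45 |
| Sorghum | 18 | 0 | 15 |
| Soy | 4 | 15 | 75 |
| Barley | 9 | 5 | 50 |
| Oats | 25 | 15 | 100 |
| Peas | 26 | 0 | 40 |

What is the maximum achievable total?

Meeting every minimum uses 10+0+0+15+5+15+0 = 45 ha, leaving 135.
Order the crops by profit per ha: Peas 26 > Oats 25 > Sorghum 18 > Canola 12 > Maize 10 > Barley 9 > Soy 4.
Give Peas 40 more to hit its cap of 40 — 95 left.
Give Oats 85 more to hit its cap of 100 — 10 left.
Sorghum has room for 15 more but only 10 remain, so it gets 10.
Total = 10×10 + 18×10 + 4×15 + 9×5 + 25×100 + 26×40 = 3925.

3925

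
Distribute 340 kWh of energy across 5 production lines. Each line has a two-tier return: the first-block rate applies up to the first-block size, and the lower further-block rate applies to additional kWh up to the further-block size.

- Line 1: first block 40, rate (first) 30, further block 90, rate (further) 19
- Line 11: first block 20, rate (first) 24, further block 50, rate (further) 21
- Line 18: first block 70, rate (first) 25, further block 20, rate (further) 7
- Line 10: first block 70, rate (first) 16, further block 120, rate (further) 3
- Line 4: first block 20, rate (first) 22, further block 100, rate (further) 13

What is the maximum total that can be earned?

7430

Treat each block as its own option and order by rate: Line 1/first 30 > Line 18/first 25 > Line 11/first 24 > Line 4/first 22 > Line 11/second 21 > Line 1/second 19 > Line 10/first 16 > Line 4/second 13 > Line 18/second 7 > Line 10/second 3.
Line 1/first (30): +40 — 300 left.
Line 18 first at 25: fill all 70 — 230 left.
Fill Line 11 first block (20 at 24) — 210 left.
Fill Line 4 first block (20 at 22) — 190 left.
Line 11/second (21): +50 — 140 left.
Line 1 second at 19: fill all 90 — 50 left.
50 remain; put them into Line 10 first at 16.
Total = 30×40 + 25×70 + 24×20 + 22×20 + 21×50 + 19×90 + 16×50 = 7430.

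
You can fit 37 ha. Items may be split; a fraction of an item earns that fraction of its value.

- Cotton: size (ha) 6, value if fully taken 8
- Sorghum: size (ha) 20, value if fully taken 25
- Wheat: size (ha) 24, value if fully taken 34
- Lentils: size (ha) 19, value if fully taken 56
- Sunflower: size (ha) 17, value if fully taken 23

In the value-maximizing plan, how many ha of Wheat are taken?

Rank by value-to-size ratio: Lentils 56/19≈2.95, Wheat 34/24≈1.42, Sunflower 23/17≈1.35, Cotton 8/6≈1.33, Sorghum 25/20≈1.25.
Take all of Lentils (19 ha, value 56) ; 18 ha left.
18 ha left: a 18/24 share of Wheat gives 34×18/24 = 25.5.

18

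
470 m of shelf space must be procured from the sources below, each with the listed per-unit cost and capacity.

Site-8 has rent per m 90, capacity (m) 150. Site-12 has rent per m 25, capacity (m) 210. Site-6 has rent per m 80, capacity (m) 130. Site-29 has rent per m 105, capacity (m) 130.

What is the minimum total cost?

Cheapest first:
Take 210 from Site-12 at 25 — need 260 more.
Site-6 at 80: take all 130 m — 130 still needed.
Site-8 at 90: take 130 of its 150 — requirement met.
Site-29: unused.
Cost = 210×25 + 130×80 + 130×90 = 27350.

27350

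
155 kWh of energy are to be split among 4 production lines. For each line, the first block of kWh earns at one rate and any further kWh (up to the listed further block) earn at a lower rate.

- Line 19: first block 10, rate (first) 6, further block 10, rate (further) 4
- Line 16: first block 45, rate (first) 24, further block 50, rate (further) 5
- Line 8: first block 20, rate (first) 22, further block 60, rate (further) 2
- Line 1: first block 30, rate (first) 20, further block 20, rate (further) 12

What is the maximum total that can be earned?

2570

Order all 8 blocks by rate: Line 16/first 24 > Line 8/first 22 > Line 1/first 20 > Line 1/second 12 > Line 19/first 6 > Line 16/second 5 > Line 19/second 4 > Line 8/second 2.
Line 16 first at 24: fill all 45 ; 110 left.
Line 8 first at 22: fill all 20 ; 90 left.
Line 1 first at 20: fill all 30 ; 60 left.
Fill Line 1 second block (20 at 12) ; 40 left.
Line 19 first at 6: fill all 10 ; 30 left.
30 remain; put them into Line 16 second at 5.
Total = 24×45 + 22×20 + 20×30 + 12×20 + 6×10 + 5×30 = 2570.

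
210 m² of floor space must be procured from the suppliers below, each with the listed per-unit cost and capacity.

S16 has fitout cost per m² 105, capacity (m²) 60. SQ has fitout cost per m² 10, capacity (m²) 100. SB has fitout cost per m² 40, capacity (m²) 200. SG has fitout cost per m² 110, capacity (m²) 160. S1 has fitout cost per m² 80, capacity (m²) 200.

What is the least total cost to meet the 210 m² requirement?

Cheapest first:
Take 100 from SQ at 10 — need 110 more.
SB at 40: take 110 of its 200 — requirement met.
S1, S16, SG: unused.
Cost = 100×10 + 110×40 = 5400.

5400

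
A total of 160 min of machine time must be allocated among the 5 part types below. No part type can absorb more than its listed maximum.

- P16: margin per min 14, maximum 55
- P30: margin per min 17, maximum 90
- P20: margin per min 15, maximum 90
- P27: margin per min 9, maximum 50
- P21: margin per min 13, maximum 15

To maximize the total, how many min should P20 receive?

70

Rank by margin per min: P30 17 > P20 15 > P16 14 > P21 13 > P27 9.
P30 takes 90 to reach its cap of 90 — 70 left.
Only 70 left; P20 takes them to reach 70.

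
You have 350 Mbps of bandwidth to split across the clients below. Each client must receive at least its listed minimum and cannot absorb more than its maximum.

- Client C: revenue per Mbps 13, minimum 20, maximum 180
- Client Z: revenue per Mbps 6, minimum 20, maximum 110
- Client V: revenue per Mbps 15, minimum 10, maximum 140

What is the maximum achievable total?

4620

Meeting every minimum uses 20+20+10 = 50 Mbps, leaving 300.
Rank by revenue per Mbps: Client V 15 > Client C 13 > Client Z 6.
Give Client V 130 more to hit its cap of 140 → 170 left.
Give Client C 160 more to hit its cap of 180 → 10 left.
Client Z has room for 90 more but only 10 remain, so it gets 30.
Total = 13×180 + 6×30 + 15×140 = 4620.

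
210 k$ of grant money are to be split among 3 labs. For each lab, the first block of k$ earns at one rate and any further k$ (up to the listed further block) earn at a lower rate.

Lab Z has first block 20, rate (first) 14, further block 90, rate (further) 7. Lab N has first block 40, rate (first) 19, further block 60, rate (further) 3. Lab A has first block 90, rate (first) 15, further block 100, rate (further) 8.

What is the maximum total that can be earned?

Rank every tier by rate: Lab N/T1 19 > Lab A/T1 15 > Lab Z/T1 14 > Lab A/T2 8 > Lab Z/T2 7 > Lab N/T2 3.
Fill Lab N T1 block (40 at 19) → 170 left.
Lab A T1 at 15: fill all 90 → 80 left.
Lab Z/T1 (14): +20 → 60 left.
Lab A T2 at 8: only 60 left, fill 60.
Total = 19×40 + 15×90 + 14×20 + 8×60 = 2870.

2870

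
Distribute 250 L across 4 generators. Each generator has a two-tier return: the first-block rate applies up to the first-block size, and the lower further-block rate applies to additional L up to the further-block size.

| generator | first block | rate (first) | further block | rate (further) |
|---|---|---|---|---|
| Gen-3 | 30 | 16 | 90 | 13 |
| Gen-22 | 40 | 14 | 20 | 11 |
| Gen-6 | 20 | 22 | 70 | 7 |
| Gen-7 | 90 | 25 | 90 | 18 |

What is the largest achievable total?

Order all 8 blocks by rate: Gen-7/T1 25 > Gen-6/T1 22 > Gen-7/T2 18 > Gen-3/T1 16 > Gen-22/T1 14 > Gen-3/T2 13 > Gen-22/T2 11 > Gen-6/T2 7.
Gen-7/T1 (25): +90 ; 160 left.
Gen-6/T1 (22): +20 ; 140 left.
Fill Gen-7 T2 block (90 at 18) ; 50 left.
Fill Gen-3 T1 block (30 at 16) ; 20 left.
Gen-22 T1 at 14: only 20 left, fill 20.
Total = 25×90 + 22×20 + 18×90 + 16×30 + 14×20 = 5070.

5070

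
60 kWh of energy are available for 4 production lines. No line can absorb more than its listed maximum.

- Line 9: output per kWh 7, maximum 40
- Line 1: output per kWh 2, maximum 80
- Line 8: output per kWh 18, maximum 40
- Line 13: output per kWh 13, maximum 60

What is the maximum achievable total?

980

Order the production lines by output per kWh: Line 8 18 > Line 13 13 > Line 9 7 > Line 1 2.
Give Line 8 40 to hit its cap of 40 ; 20 left.
Only 20 left; Line 13 takes them to reach 20.
Total = 18×40 + 13×20 = 980.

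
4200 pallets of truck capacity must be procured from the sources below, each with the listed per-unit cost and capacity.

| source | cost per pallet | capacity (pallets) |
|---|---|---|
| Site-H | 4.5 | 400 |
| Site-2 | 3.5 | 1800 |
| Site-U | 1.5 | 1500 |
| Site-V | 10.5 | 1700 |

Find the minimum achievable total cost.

Use sources in increasing cost order.
Take 1500 from Site-U at 1.5 ; need 2700 more.
Take 1800 from Site-2 at 3.5 ; need 900 more.
Take 400 from Site-H at 4.5 ; need 500 more.
Take 500 from Site-V at 10.5 to finish.
Cost = 1500×1.5 + 1800×3.5 + 400×4.5 + 500×10.5 = 15600.

15600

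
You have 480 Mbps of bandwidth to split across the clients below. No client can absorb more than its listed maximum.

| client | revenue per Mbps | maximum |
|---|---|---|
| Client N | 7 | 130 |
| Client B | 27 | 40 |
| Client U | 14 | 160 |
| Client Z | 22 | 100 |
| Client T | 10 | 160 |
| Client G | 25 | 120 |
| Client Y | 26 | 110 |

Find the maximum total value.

10680

Rank by revenue per Mbps: Client B 27 > Client Y 26 > Client G 25 > Client Z 22 > Client U 14 > Client T 10 > Client N 7.
Give Client B 40 to hit its cap of 40 ; 440 left.
Give Client Y 110 to hit its cap of 110 ; 330 left.
Client G: +120 to 120 (cap) ; 210 left.
Client Z takes 100 to reach its cap of 100 ; 110 left.
Only 110 left; Client U takes them to reach 110.
Total = 27×40 + 14×110 + 22×100 + 25×120 + 26×110 = 10680.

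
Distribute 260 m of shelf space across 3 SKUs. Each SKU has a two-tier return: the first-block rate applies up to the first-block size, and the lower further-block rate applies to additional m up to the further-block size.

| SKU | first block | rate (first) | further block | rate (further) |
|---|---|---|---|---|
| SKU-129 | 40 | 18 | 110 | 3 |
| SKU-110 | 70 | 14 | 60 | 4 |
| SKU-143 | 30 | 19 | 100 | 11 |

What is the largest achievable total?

3450

Treat each block as its own option and order by rate: SKU-143/first 19 > SKU-129/first 18 > SKU-110/first 14 > SKU-143/second 11 > SKU-110/second 4 > SKU-129/second 3.
SKU-143 first at 19: fill all 30 — 230 left.
SKU-129 first at 18: fill all 40 — 190 left.
Fill SKU-110 first block (70 at 14) — 120 left.
SKU-143 second at 11: fill all 100 — 20 left.
20 remain; put them into SKU-110 second at 4.
Total = 19×30 + 18×40 + 14×70 + 11×100 + 4×20 = 3450.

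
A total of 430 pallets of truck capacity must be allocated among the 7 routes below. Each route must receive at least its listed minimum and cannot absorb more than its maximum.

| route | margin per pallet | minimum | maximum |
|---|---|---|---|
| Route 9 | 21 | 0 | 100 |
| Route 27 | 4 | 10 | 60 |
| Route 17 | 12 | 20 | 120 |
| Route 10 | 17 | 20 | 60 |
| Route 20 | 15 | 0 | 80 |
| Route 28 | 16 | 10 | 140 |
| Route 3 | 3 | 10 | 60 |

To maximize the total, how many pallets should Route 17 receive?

30

Meeting every minimum uses 0+10+20+20+0+10+10 = 70 pallets, leaving 360.
Order the routes by margin per pallet: Route 9 21 > Route 10 17 > Route 28 16 > Route 20 15 > Route 17 12 > Route 27 4 > Route 3 3.
Route 9 takes 100 more to reach its cap of 100 — 260 left.
Route 10: +40 to 60 (cap) — 220 left.
Route 28: +130 to 140 (cap) — 90 left.
Route 20: +80 to 80 (cap) — 10 left.
Route 17 has room for 100 more but only 10 remain, so it gets 30.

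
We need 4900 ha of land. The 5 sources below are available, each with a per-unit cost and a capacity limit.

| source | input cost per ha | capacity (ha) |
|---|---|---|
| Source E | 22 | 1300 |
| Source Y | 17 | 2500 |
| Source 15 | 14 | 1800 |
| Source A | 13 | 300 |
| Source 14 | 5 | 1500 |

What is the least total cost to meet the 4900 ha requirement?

Fill from the cheapest source first.
Source 14 at 5: take all 1500 ha ; 3400 still needed.
Source A at 13: take all 300 ha ; 3100 still needed.
Source 15 at 14: take all 1800 ha ; 1300 still needed.
Source Y at 17: take 1300 of its 2500 ; requirement met.
Source E: unused.
Cost = 1500×5 + 300×13 + 1800×14 + 1300×17 = 58700.

58700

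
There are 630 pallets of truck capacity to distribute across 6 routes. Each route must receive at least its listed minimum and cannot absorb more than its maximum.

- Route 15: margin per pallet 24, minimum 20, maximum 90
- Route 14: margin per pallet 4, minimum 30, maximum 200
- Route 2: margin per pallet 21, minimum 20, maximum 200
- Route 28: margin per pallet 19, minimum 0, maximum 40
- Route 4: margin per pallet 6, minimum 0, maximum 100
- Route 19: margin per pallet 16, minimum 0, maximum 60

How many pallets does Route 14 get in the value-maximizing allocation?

Meeting every minimum uses 20+30+20+0+0+0 = 70 pallets, leaving 560.
Rank by margin per pallet: Route 15 24 > Route 2 21 > Route 28 19 > Route 19 16 > Route 4 6 > Route 14 4.
Route 15: +70 to 90 (cap) — 490 left.
Give Route 2 180 more to hit its cap of 200 — 310 left.
Route 28 takes 40 more to reach its cap of 40 — 270 left.
Give Route 19 60 more to hit its cap of 60 — 210 left.
Route 4: +100 to 100 (cap) — 110 left.
Route 14: +110 (room for 170) → 140. Pool exhausted.

140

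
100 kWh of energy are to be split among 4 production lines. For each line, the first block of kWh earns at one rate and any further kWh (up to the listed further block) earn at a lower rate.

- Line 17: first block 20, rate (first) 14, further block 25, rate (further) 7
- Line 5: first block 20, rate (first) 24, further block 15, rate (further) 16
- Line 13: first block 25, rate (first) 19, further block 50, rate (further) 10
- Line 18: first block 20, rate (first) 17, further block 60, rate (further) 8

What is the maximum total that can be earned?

Order all 8 blocks by rate: Line 5/T1 24 > Line 13/T1 19 > Line 18/T1 17 > Line 5/T2 16 > Line 17/T1 14 > Line 13/T2 10 > Line 18/T2 8 > Line 17/T2 7.
Line 5 T1 at 24: fill all 20 → 80 left.
Line 13/T1 (19): +25 → 55 left.
Line 18/T1 (17): +20 → 35 left.
Line 5/T2 (16): +15 → 20 left.
Fill Line 17 T1 block (20 at 14) → 0 left.
Total = 24×20 + 19×25 + 17×20 + 16×15 + 14×20 = 1815.

1815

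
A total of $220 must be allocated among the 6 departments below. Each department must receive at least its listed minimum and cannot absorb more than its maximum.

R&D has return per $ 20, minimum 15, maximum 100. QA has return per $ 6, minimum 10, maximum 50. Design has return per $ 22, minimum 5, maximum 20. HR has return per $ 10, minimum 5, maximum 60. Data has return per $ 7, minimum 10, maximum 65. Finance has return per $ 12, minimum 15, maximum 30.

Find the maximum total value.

Meeting every minimum uses 15+10+5+5+10+15 = 60 $, leaving 160.
Highest return per $ first: Design 22 > R&D 20 > Finance 12 > HR 10 > Data 7 > QA 6.
Design: +15 to 20 (cap) ; 145 left.
Give R&D 85 more to hit its cap of 100 ; 60 left.
Give Finance 15 more to hit its cap of 30 ; 45 left.
Only 45 left; HR takes them to reach 50.
Total = 20×100 + 6×10 + 22×20 + 10×50 + 7×10 + 12×30 = 3430.

3430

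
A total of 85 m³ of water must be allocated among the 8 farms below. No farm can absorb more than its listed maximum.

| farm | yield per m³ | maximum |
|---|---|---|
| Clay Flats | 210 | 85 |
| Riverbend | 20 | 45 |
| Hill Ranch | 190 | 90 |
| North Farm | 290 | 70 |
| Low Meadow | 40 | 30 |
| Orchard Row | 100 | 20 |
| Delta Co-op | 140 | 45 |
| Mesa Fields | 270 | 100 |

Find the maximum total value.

24350

Highest yield per m³ first: North Farm 290 > Mesa Fields 270 > Clay Flats 210 > Hill Ranch 190 > Delta Co-op 140 > Orchard Row 100 > Low Meadow 40 > Riverbend 20.
Give North Farm 70 to hit its cap of 70 ; 15 left.
Mesa Fields: +15 (room for 100) → 15. Pool exhausted.
Total = 290×70 + 270×15 = 24350.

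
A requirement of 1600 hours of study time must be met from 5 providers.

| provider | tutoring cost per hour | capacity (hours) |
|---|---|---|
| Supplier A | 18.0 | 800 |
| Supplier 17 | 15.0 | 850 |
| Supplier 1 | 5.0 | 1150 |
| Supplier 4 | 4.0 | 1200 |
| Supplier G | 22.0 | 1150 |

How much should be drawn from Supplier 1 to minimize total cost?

400

Fill from the cheapest provider first.
Supplier 4 at 4.0: take all 1200 hours ; 400 still needed.
Supplier 1 at 5.0: take 400 of its 1150 ; requirement met.
Supplier 17, Supplier A, Supplier G: unused.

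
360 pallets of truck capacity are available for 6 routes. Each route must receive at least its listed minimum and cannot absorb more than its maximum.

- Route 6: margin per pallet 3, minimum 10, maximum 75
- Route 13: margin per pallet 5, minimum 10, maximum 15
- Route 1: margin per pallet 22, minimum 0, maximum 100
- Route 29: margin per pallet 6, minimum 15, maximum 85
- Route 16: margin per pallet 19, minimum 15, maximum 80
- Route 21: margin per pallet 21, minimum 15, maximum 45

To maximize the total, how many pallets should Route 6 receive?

Meeting every minimum uses 10+10+0+15+15+15 = 65 pallets, leaving 295.
Rank by margin per pallet: Route 1 22 > Route 21 21 > Route 16 19 > Route 29 6 > Route 13 5 > Route 6 3.
Give Route 1 100 more to hit its cap of 100 — 195 left.
Route 21 takes 30 more to reach its cap of 45 — 165 left.
Route 16: +65 to 80 (cap) — 100 left.
Give Route 29 70 more to hit its cap of 85 — 30 left.
Route 13: +5 to 15 (cap) — 25 left.
Only 25 left; Route 6 takes them to reach 35.

35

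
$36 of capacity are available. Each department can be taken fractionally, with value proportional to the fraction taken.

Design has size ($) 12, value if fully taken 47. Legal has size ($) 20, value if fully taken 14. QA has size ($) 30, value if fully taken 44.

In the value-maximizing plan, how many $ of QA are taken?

Rank by value-to-size ratio: Design 47/12≈3.92, QA 44/30≈1.47, Legal 14/20≈0.7.
All 12 $ of Design fit (value 47) — 24 remain.
Only 24 $ remain; take 24/30 of QA for value 44×24/30 = 35.2.

24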